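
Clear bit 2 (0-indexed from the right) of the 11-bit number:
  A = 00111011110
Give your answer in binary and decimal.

Mask = ~(1 << 2) = 11111111011
Bit 2 of A is 1, so AND-ing with the mask clears it to 0.
  00111011110
& 11111111011
-------------
  00111011010

Answer: 00111011010 (474)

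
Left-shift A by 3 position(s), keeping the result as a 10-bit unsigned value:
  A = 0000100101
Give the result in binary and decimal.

Shift left by 3: drop the top 3 bit(s), append 3 zero(s) on the right.
  0000100101  ->  discard [000], keep [0100101], append 000
= 0100101000

Answer: 0100101000 (296)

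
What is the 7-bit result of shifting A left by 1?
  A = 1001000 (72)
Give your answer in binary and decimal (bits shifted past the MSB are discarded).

Shift left by 1: drop the top 1 bit(s), append 1 zero(s) on the right.
  1001000  ->  discard [1], keep [001000], append 0
= 0010000

Answer: 0010000 (16)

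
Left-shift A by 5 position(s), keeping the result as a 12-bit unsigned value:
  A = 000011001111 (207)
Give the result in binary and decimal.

Shift left by 5: drop the top 5 bit(s), append 5 zero(s) on the right.
  000011001111  ->  discard [00001], keep [1001111], append 00000
= 100111100000

Answer: 100111100000 (2528)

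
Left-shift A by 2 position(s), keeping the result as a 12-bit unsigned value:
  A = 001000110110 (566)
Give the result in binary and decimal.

Shift left by 2: drop the top 2 bit(s), append 2 zero(s) on the right.
  001000110110  ->  discard [00], keep [1000110110], append 00
= 100011011000

Answer: 100011011000 (2264)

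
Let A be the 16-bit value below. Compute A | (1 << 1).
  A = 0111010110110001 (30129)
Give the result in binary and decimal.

Mask = 1 << 1 = 0000000000000010
Bit 1 of A is 0, so OR-ing with the mask flips it to 1.
  0111010110110001
| 0000000000000010
------------------
  0111010110110011

Answer: 0111010110110011 (30131)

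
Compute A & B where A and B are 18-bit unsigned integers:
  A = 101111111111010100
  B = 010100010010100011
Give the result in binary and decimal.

Apply & to each column (1 only where both bits are 1):
  101111111111010100
& 010100010010100011
--------------------
  000100010010000000

Answer: 000100010010000000 (17536)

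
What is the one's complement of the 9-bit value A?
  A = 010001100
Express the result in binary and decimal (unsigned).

Flip each bit (0->1, 1->0):
  010001100
  101110011

Answer: 101110011 (371)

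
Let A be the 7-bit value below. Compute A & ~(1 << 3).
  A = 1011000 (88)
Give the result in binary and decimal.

Mask = ~(1 << 3) = 1110111
Bit 3 of A is 1, so AND-ing with the mask clears it to 0.
  1011000
& 1110111
---------
  1010000

Answer: 1010000 (80)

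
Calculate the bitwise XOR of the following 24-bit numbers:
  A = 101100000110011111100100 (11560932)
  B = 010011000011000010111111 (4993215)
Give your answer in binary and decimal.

Apply ^ to each column (1 where bits differ):
  101100000110011111100100
^ 010011000011000010111111
--------------------------
  111111000101011101011011

Answer: 111111000101011101011011 (16537435)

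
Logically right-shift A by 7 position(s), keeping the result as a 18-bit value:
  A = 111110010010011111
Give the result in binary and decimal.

Logical shift right by 7: drop the bottom 7 bit(s), prepend 7 zero(s) on the left.
  111110010010011111  ->  keep [11111001001], discard [0011111], prepend 0000000
= 000000011111001001

Answer: 000000011111001001 (1993)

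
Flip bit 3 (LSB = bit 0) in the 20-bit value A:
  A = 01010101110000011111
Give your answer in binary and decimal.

Mask = 1 << 3 = 00000000000000001000
Bit 3 of A is 1; XOR with the mask flips it to 0.
  01010101110000011111
^ 00000000000000001000
----------------------
  01010101110000010111

Answer: 01010101110000010111 (351255)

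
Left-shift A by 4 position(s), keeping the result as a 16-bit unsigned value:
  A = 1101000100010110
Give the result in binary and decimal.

Shift left by 4: drop the top 4 bit(s), append 4 zero(s) on the right.
  1101000100010110  ->  discard [1101], keep [000100010110], append 0000
= 0001000101100000

Answer: 0001000101100000 (4448)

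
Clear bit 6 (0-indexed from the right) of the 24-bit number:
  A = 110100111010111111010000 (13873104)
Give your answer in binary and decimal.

Mask = ~(1 << 6) = 111111111111111110111111
Bit 6 of A is 1, so AND-ing with the mask clears it to 0.
  110100111010111111010000
& 111111111111111110111111
--------------------------
  110100111010111110010000

Answer: 110100111010111110010000 (13873040)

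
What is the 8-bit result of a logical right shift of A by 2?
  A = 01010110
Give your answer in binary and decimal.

Logical shift right by 2: drop the bottom 2 bit(s), prepend 2 zero(s) on the left.
  01010110  ->  keep [010101], discard [10], prepend 00
= 00010101

Answer: 00010101 (21)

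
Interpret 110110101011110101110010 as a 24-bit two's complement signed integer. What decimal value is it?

MSB is 1, so the value is negative. Find the magnitude:
1. Invert bits:  001001010100001010001101
2. Add 1:        001001010100001010001110  = 2441870
3. Apply sign:   -2441870

Answer: -2441870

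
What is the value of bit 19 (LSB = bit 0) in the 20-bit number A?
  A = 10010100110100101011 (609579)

Bit 19 is the 20th from the right.
  10010100110100101011
  ^
That bit is 1.

Answer: 1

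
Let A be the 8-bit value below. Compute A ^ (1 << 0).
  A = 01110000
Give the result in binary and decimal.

Mask = 1 << 0 = 00000001
Bit 0 of A is 0; XOR with the mask flips it to 1.
  01110000
^ 00000001
----------
  01110001

Answer: 01110001 (113)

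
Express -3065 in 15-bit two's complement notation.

1. Binary of +3065:  000101111111001
2. Invert bits:     111010000000110
3. Add 1:           111010000000111

Answer: 111010000000111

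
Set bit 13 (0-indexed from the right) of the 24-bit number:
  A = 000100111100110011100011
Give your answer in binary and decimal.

Mask = 1 << 13 = 000000000010000000000000
Bit 13 of A is 0, so OR-ing with the mask flips it to 1.
  000100111100110011100011
| 000000000010000000000000
--------------------------
  000100111110110011100011

Answer: 000100111110110011100011 (1305827)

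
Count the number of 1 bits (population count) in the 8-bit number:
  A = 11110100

11110100
1-bits at positions (from bit 0 = LSB): 2, 4, 5, 6, 7
Count = 5

Answer: 5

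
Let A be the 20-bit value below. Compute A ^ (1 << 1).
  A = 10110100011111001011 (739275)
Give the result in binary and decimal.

Mask = 1 << 1 = 00000000000000000010
Bit 1 of A is 1; XOR with the mask flips it to 0.
  10110100011111001011
^ 00000000000000000010
----------------------
  10110100011111001001

Answer: 10110100011111001001 (739273)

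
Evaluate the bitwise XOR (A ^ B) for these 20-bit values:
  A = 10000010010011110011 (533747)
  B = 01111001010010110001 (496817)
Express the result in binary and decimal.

Apply ^ to each column (1 where bits differ):
  10000010010011110011
^ 01111001010010110001
----------------------
  11111011000001000010

Answer: 11111011000001000010 (1028162)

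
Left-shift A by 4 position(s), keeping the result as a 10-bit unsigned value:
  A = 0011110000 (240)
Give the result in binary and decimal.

Shift left by 4: drop the top 4 bit(s), append 4 zero(s) on the right.
  0011110000  ->  discard [0011], keep [110000], append 0000
= 1100000000

Answer: 1100000000 (768)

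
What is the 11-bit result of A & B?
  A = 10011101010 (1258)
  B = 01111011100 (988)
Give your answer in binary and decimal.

Apply & to each column (1 only where both bits are 1):
  10011101010
& 01111011100
-------------
  00011001000

Answer: 00011001000 (200)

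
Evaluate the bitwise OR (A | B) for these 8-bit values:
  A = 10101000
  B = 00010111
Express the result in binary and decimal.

Apply | to each column (1 where either bit is 1):
  10101000
| 00010111
----------
  10111111

Answer: 10111111 (191)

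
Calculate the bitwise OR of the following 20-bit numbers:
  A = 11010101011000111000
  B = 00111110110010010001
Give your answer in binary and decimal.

Apply | to each column (1 where either bit is 1):
  11010101011000111000
| 00111110110010010001
----------------------
  11111111111010111001

Answer: 11111111111010111001 (1048249)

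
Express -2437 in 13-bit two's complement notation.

1. Binary of +2437:  0100110000101
2. Invert bits:     1011001111010
3. Add 1:           1011001111011

Answer: 1011001111011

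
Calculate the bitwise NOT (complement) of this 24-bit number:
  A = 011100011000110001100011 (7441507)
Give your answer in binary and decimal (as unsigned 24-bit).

Flip each bit (0->1, 1->0):
  011100011000110001100011
  100011100111001110011100

Answer: 100011100111001110011100 (9335708)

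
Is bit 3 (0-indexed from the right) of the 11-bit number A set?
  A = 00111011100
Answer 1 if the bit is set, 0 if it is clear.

Bit 3 is the 4th from the right.
  00111011100
         ^
That bit is 1.

Answer: 1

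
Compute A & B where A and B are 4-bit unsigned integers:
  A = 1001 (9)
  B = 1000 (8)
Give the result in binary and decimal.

Apply & to each column (1 only where both bits are 1):
  1001
& 1000
------
  1000

Answer: 1000 (8)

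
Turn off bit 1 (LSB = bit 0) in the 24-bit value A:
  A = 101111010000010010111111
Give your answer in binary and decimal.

Mask = ~(1 << 1) = 111111111111111111111101
Bit 1 of A is 1, so AND-ing with the mask clears it to 0.
  101111010000010010111111
& 111111111111111111111101
--------------------------
  101111010000010010111101

Answer: 101111010000010010111101 (12387517)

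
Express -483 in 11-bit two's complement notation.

1. Binary of +483:  00111100011
2. Invert bits:     11000011100
3. Add 1:           11000011101

Answer: 11000011101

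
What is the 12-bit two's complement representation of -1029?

1. Binary of +1029:  010000000101
2. Invert bits:     101111111010
3. Add 1:           101111111011

Answer: 101111111011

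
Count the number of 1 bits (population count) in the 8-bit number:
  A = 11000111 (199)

11000111
1-bits at positions (from bit 0 = LSB): 0, 1, 2, 6, 7
Count = 5

Answer: 5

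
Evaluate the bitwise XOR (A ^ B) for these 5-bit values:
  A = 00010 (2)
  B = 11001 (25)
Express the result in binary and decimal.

Apply ^ to each column (1 where bits differ):
  00010
^ 11001
-------
  11011

Answer: 11011 (27)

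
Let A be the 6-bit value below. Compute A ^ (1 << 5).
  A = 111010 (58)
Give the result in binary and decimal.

Mask = 1 << 5 = 100000
Bit 5 of A is 1; XOR with the mask flips it to 0.
  111010
^ 100000
--------
  011010

Answer: 011010 (26)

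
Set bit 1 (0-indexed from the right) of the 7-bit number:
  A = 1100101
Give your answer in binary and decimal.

Mask = 1 << 1 = 0000010
Bit 1 of A is 0, so OR-ing with the mask flips it to 1.
  1100101
| 0000010
---------
  1100111

Answer: 1100111 (103)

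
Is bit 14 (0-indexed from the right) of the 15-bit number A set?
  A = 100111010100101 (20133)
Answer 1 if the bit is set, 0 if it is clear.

Bit 14 is the 15th from the right.
  100111010100101
  ^
That bit is 1.

Answer: 1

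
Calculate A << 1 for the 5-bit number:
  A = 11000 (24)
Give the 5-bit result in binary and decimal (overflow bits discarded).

Shift left by 1: drop the top 1 bit(s), append 1 zero(s) on the right.
  11000  ->  discard [1], keep [1000], append 0
= 10000

Answer: 10000 (16)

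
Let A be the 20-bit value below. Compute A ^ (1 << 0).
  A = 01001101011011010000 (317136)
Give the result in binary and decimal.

Mask = 1 << 0 = 00000000000000000001
Bit 0 of A is 0; XOR with the mask flips it to 1.
  01001101011011010000
^ 00000000000000000001
----------------------
  01001101011011010001

Answer: 01001101011011010001 (317137)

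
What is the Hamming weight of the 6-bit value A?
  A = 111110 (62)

111110
1-bits at positions (from bit 0 = LSB): 1, 2, 3, 4, 5
Count = 5

Answer: 5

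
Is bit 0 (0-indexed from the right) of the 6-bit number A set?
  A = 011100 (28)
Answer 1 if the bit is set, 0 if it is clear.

Bit 0 is the 1st from the right.
  011100
       ^
That bit is 0.

Answer: 0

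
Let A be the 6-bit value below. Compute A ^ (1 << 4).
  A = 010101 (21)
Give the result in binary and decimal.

Mask = 1 << 4 = 010000
Bit 4 of A is 1; XOR with the mask flips it to 0.
  010101
^ 010000
--------
  000101

Answer: 000101 (5)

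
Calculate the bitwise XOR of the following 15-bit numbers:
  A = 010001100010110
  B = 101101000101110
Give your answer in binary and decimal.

Apply ^ to each column (1 where bits differ):
  010001100010110
^ 101101000101110
-----------------
  111100100111000

Answer: 111100100111000 (31032)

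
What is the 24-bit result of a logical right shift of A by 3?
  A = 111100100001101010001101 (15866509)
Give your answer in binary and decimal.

Logical shift right by 3: drop the bottom 3 bit(s), prepend 3 zero(s) on the left.
  111100100001101010001101  ->  keep [111100100001101010001], discard [101], prepend 000
= 000111100100001101010001

Answer: 000111100100001101010001 (1983313)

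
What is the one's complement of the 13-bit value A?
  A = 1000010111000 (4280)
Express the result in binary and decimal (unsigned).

Flip each bit (0->1, 1->0):
  1000010111000
  0111101000111

Answer: 0111101000111 (3911)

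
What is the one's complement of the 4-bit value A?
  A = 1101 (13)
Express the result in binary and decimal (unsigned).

Flip each bit (0->1, 1->0):
  1101
  0010

Answer: 0010 (2)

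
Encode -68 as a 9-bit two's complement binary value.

1. Binary of +68:  001000100
2. Invert bits:     110111011
3. Add 1:           110111100

Answer: 110111100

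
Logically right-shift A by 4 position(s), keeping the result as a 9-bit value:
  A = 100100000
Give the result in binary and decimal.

Logical shift right by 4: drop the bottom 4 bit(s), prepend 4 zero(s) on the left.
  100100000  ->  keep [10010], discard [0000], prepend 0000
= 000010010

Answer: 000010010 (18)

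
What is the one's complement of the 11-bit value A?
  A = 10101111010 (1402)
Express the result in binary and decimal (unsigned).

Flip each bit (0->1, 1->0):
  10101111010
  01010000101

Answer: 01010000101 (645)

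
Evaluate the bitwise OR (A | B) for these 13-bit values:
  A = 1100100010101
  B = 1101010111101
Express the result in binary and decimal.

Apply | to each column (1 where either bit is 1):
  1100100010101
| 1101010111101
---------------
  1101110111101

Answer: 1101110111101 (7101)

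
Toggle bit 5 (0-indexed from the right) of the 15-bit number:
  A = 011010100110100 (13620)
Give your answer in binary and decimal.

Mask = 1 << 5 = 000000000100000
Bit 5 of A is 1; XOR with the mask flips it to 0.
  011010100110100
^ 000000000100000
-----------------
  011010100010100

Answer: 011010100010100 (13588)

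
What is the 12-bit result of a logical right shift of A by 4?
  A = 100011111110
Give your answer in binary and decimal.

Logical shift right by 4: drop the bottom 4 bit(s), prepend 4 zero(s) on the left.
  100011111110  ->  keep [10001111], discard [1110], prepend 0000
= 000010001111

Answer: 000010001111 (143)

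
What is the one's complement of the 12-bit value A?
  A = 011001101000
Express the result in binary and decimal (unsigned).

Flip each bit (0->1, 1->0):
  011001101000
  100110010111

Answer: 100110010111 (2455)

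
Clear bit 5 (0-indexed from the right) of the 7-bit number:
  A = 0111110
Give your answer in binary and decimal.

Mask = ~(1 << 5) = 1011111
Bit 5 of A is 1, so AND-ing with the mask clears it to 0.
  0111110
& 1011111
---------
  0011110

Answer: 0011110 (30)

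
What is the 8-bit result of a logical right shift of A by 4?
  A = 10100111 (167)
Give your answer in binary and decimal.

Logical shift right by 4: drop the bottom 4 bit(s), prepend 4 zero(s) on the left.
  10100111  ->  keep [1010], discard [0111], prepend 0000
= 00001010

Answer: 00001010 (10)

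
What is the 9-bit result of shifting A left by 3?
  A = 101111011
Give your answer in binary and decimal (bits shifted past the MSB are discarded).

Shift left by 3: drop the top 3 bit(s), append 3 zero(s) on the right.
  101111011  ->  discard [101], keep [111011], append 000
= 111011000

Answer: 111011000 (472)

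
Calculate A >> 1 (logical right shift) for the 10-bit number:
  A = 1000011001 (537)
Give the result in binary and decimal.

Logical shift right by 1: drop the bottom 1 bit(s), prepend 1 zero(s) on the left.
  1000011001  ->  keep [100001100], discard [1], prepend 0
= 0100001100

Answer: 0100001100 (268)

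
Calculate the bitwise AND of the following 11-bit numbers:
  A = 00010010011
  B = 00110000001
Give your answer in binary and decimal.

Apply & to each column (1 only where both bits are 1):
  00010010011
& 00110000001
-------------
  00010000001

Answer: 00010000001 (129)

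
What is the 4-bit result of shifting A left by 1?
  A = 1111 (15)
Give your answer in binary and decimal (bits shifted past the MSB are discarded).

Shift left by 1: drop the top 1 bit(s), append 1 zero(s) on the right.
  1111  ->  discard [1], keep [111], append 0
= 1110

Answer: 1110 (14)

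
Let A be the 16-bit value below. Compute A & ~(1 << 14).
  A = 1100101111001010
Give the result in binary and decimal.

Mask = ~(1 << 14) = 1011111111111111
Bit 14 of A is 1, so AND-ing with the mask clears it to 0.
  1100101111001010
& 1011111111111111
------------------
  1000101111001010

Answer: 1000101111001010 (35786)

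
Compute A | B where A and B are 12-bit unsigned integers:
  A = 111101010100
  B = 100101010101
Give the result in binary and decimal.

Apply | to each column (1 where either bit is 1):
  111101010100
| 100101010101
--------------
  111101010101

Answer: 111101010101 (3925)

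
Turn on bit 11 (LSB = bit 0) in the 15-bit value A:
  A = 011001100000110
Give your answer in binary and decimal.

Mask = 1 << 11 = 000100000000000
Bit 11 of A is 0, so OR-ing with the mask flips it to 1.
  011001100000110
| 000100000000000
-----------------
  011101100000110

Answer: 011101100000110 (15110)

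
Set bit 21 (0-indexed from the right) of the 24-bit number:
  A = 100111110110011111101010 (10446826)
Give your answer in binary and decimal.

Mask = 1 << 21 = 001000000000000000000000
Bit 21 of A is 0, so OR-ing with the mask flips it to 1.
  100111110110011111101010
| 001000000000000000000000
--------------------------
  101111110110011111101010

Answer: 101111110110011111101010 (12543978)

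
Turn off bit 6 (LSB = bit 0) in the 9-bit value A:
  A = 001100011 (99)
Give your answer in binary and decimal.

Mask = ~(1 << 6) = 110111111
Bit 6 of A is 1, so AND-ing with the mask clears it to 0.
  001100011
& 110111111
-----------
  000100011

Answer: 000100011 (35)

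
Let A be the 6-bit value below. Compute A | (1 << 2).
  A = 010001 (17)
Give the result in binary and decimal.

Mask = 1 << 2 = 000100
Bit 2 of A is 0, so OR-ing with the mask flips it to 1.
  010001
| 000100
--------
  010101

Answer: 010101 (21)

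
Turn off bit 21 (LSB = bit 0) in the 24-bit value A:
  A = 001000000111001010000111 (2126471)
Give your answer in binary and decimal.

Mask = ~(1 << 21) = 110111111111111111111111
Bit 21 of A is 1, so AND-ing with the mask clears it to 0.
  001000000111001010000111
& 110111111111111111111111
--------------------------
  000000000111001010000111

Answer: 000000000111001010000111 (29319)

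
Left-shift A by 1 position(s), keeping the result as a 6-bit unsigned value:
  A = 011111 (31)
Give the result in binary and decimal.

Shift left by 1: drop the top 1 bit(s), append 1 zero(s) on the right.
  011111  ->  discard [0], keep [11111], append 0
= 111110

Answer: 111110 (62)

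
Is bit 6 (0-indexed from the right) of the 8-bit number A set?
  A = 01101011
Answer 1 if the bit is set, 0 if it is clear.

Bit 6 is the 7th from the right.
  01101011
   ^
That bit is 1.

Answer: 1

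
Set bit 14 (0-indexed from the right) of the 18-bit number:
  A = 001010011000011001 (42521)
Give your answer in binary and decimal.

Mask = 1 << 14 = 000100000000000000
Bit 14 of A is 0, so OR-ing with the mask flips it to 1.
  001010011000011001
| 000100000000000000
--------------------
  001110011000011001

Answer: 001110011000011001 (58905)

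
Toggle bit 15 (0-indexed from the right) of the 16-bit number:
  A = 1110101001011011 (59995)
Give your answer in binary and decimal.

Mask = 1 << 15 = 1000000000000000
Bit 15 of A is 1; XOR with the mask flips it to 0.
  1110101001011011
^ 1000000000000000
------------------
  0110101001011011

Answer: 0110101001011011 (27227)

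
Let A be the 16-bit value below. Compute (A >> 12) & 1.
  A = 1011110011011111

Bit 12 is the 13th from the right.
  1011110011011111
     ^
That bit is 1.

Answer: 1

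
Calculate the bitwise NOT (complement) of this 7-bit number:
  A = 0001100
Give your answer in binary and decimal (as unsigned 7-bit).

Flip each bit (0->1, 1->0):
  0001100
  1110011

Answer: 1110011 (115)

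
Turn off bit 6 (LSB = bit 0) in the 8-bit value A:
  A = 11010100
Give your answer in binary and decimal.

Mask = ~(1 << 6) = 10111111
Bit 6 of A is 1, so AND-ing with the mask clears it to 0.
  11010100
& 10111111
----------
  10010100

Answer: 10010100 (148)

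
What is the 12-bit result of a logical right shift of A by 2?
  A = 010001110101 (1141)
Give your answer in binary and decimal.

Logical shift right by 2: drop the bottom 2 bit(s), prepend 2 zero(s) on the left.
  010001110101  ->  keep [0100011101], discard [01], prepend 00
= 000100011101

Answer: 000100011101 (285)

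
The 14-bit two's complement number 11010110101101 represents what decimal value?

MSB is 1, so the value is negative. Find the magnitude:
1. Invert bits:  00101001010010
2. Add 1:        00101001010011  = 2643
3. Apply sign:   -2643

Answer: -2643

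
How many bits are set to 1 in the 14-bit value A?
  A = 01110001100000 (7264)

01110001100000
1-bits at positions (from bit 0 = LSB): 5, 6, 10, 11, 12
Count = 5

Answer: 5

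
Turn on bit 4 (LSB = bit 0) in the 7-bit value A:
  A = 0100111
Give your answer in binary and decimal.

Mask = 1 << 4 = 0010000
Bit 4 of A is 0, so OR-ing with the mask flips it to 1.
  0100111
| 0010000
---------
  0110111

Answer: 0110111 (55)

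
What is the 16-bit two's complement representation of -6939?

1. Binary of +6939:  0001101100011011
2. Invert bits:     1110010011100100
3. Add 1:           1110010011100101

Answer: 1110010011100101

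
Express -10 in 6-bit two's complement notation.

1. Binary of +10:  001010
2. Invert bits:     110101
3. Add 1:           110110

Answer: 110110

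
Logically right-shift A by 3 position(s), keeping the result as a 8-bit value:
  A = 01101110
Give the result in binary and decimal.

Logical shift right by 3: drop the bottom 3 bit(s), prepend 3 zero(s) on the left.
  01101110  ->  keep [01101], discard [110], prepend 000
= 00001101

Answer: 00001101 (13)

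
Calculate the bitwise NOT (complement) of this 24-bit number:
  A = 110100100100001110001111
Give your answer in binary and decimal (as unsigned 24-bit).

Flip each bit (0->1, 1->0):
  110100100100001110001111
  001011011011110001110000

Answer: 001011011011110001110000 (2997360)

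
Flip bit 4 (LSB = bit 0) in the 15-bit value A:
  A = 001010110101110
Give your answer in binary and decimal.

Mask = 1 << 4 = 000000000010000
Bit 4 of A is 0; XOR with the mask flips it to 1.
  001010110101110
^ 000000000010000
-----------------
  001010110111110

Answer: 001010110111110 (5566)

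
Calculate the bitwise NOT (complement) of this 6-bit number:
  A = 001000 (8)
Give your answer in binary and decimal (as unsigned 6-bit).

Flip each bit (0->1, 1->0):
  001000
  110111

Answer: 110111 (55)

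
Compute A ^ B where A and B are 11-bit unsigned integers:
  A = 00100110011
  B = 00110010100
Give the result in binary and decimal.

Apply ^ to each column (1 where bits differ):
  00100110011
^ 00110010100
-------------
  00010100111

Answer: 00010100111 (167)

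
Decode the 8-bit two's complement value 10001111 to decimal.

MSB is 1, so the value is negative. Find the magnitude:
1. Invert bits:  01110000
2. Add 1:        01110001  = 113
3. Apply sign:   -113

Answer: -113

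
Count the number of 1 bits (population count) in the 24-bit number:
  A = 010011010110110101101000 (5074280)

010011010110110101101000
1-bits at positions (from bit 0 = LSB): 3, 5, 6, 8, 10, 11, 13, 14, 16, 18, 19, 22
Count = 12

Answer: 12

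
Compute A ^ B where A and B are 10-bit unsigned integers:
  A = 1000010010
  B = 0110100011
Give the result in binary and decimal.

Apply ^ to each column (1 where bits differ):
  1000010010
^ 0110100011
------------
  1110110001

Answer: 1110110001 (945)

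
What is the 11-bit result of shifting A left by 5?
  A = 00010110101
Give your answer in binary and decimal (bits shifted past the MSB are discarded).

Shift left by 5: drop the top 5 bit(s), append 5 zero(s) on the right.
  00010110101  ->  discard [00010], keep [110101], append 00000
= 11010100000

Answer: 11010100000 (1696)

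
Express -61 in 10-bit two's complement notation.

1. Binary of +61:  0000111101
2. Invert bits:     1111000010
3. Add 1:           1111000011

Answer: 1111000011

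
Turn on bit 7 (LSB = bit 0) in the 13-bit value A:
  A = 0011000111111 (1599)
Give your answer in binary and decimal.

Mask = 1 << 7 = 0000010000000
Bit 7 of A is 0, so OR-ing with the mask flips it to 1.
  0011000111111
| 0000010000000
---------------
  0011010111111

Answer: 0011010111111 (1727)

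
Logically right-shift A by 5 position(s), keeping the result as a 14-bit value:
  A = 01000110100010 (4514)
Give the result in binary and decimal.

Logical shift right by 5: drop the bottom 5 bit(s), prepend 5 zero(s) on the left.
  01000110100010  ->  keep [010001101], discard [00010], prepend 00000
= 00000010001101

Answer: 00000010001101 (141)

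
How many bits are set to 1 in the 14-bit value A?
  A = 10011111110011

10011111110011
1-bits at positions (from bit 0 = LSB): 0, 1, 4, 5, 6, 7, 8, 9, 10, 13
Count = 10

Answer: 10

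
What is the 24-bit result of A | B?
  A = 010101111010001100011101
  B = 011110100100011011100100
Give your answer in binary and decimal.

Apply | to each column (1 where either bit is 1):
  010101111010001100011101
| 011110100100011011100100
--------------------------
  011111111110011111111101

Answer: 011111111110011111111101 (8382461)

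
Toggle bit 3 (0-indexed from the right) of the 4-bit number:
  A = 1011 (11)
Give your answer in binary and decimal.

Mask = 1 << 3 = 1000
Bit 3 of A is 1; XOR with the mask flips it to 0.
  1011
^ 1000
------
  0011

Answer: 0011 (3)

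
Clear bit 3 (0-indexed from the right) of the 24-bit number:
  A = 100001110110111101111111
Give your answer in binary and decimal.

Mask = ~(1 << 3) = 111111111111111111110111
Bit 3 of A is 1, so AND-ing with the mask clears it to 0.
  100001110110111101111111
& 111111111111111111110111
--------------------------
  100001110110111101110111

Answer: 100001110110111101110111 (8875895)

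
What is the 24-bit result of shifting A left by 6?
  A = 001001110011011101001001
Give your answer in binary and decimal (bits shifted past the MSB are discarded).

Shift left by 6: drop the top 6 bit(s), append 6 zero(s) on the right.
  001001110011011101001001  ->  discard [001001], keep [110011011101001001], append 000000
= 110011011101001001000000

Answer: 110011011101001001000000 (13488704)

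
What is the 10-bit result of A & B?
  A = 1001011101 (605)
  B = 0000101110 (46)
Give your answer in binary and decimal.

Apply & to each column (1 only where both bits are 1):
  1001011101
& 0000101110
------------
  0000001100

Answer: 0000001100 (12)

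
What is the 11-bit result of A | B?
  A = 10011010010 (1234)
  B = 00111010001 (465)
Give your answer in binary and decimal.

Apply | to each column (1 where either bit is 1):
  10011010010
| 00111010001
-------------
  10111010011

Answer: 10111010011 (1491)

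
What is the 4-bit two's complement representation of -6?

1. Binary of +6:  0110
2. Invert bits:     1001
3. Add 1:           1010

Answer: 1010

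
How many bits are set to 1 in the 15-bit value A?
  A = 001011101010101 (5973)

001011101010101
1-bits at positions (from bit 0 = LSB): 0, 2, 4, 6, 8, 9, 10, 12
Count = 8

Answer: 8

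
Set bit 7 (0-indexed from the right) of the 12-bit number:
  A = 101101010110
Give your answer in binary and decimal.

Mask = 1 << 7 = 000010000000
Bit 7 of A is 0, so OR-ing with the mask flips it to 1.
  101101010110
| 000010000000
--------------
  101111010110

Answer: 101111010110 (3030)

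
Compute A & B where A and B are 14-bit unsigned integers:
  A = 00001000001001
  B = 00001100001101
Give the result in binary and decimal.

Apply & to each column (1 only where both bits are 1):
  00001000001001
& 00001100001101
----------------
  00001000001001

Answer: 00001000001001 (521)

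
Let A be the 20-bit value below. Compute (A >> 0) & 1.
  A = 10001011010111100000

Bit 0 is the 1st from the right.
  10001011010111100000
                     ^
That bit is 0.

Answer: 0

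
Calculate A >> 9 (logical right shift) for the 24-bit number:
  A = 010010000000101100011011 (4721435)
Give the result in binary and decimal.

Logical shift right by 9: drop the bottom 9 bit(s), prepend 9 zero(s) on the left.
  010010000000101100011011  ->  keep [010010000000101], discard [100011011], prepend 000000000
= 000000000010010000000101

Answer: 000000000010010000000101 (9221)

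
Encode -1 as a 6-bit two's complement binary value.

1. Binary of +1:  000001
2. Invert bits:     111110
3. Add 1:           111111

Answer: 111111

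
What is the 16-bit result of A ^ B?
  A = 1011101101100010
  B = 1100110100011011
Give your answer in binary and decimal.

Apply ^ to each column (1 where bits differ):
  1011101101100010
^ 1100110100011011
------------------
  0111011001111001

Answer: 0111011001111001 (30329)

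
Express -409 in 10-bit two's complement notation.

1. Binary of +409:  0110011001
2. Invert bits:     1001100110
3. Add 1:           1001100111

Answer: 1001100111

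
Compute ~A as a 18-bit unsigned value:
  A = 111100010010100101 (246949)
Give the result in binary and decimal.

Flip each bit (0->1, 1->0):
  111100010010100101
  000011101101011010

Answer: 000011101101011010 (15194)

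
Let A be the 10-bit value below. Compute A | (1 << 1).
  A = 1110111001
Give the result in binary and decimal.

Mask = 1 << 1 = 0000000010
Bit 1 of A is 0, so OR-ing with the mask flips it to 1.
  1110111001
| 0000000010
------------
  1110111011

Answer: 1110111011 (955)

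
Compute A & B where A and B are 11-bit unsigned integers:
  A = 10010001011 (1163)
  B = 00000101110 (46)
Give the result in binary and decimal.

Apply & to each column (1 only where both bits are 1):
  10010001011
& 00000101110
-------------
  00000001010

Answer: 00000001010 (10)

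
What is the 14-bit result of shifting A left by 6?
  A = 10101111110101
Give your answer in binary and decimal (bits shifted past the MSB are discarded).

Shift left by 6: drop the top 6 bit(s), append 6 zero(s) on the right.
  10101111110101  ->  discard [101011], keep [11110101], append 000000
= 11110101000000

Answer: 11110101000000 (15680)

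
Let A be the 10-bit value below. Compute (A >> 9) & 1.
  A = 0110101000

Bit 9 is the 10th from the right.
  0110101000
  ^
That bit is 0.

Answer: 0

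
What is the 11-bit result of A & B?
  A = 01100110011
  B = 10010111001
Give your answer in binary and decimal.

Apply & to each column (1 only where both bits are 1):
  01100110011
& 10010111001
-------------
  00000110001

Answer: 00000110001 (49)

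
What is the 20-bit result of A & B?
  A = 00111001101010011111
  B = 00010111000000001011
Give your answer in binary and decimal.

Apply & to each column (1 only where both bits are 1):
  00111001101010011111
& 00010111000000001011
----------------------
  00010001000000001011

Answer: 00010001000000001011 (69643)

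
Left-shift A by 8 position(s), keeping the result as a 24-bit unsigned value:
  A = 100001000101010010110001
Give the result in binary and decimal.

Shift left by 8: drop the top 8 bit(s), append 8 zero(s) on the right.
  100001000101010010110001  ->  discard [10000100], keep [0101010010110001], append 00000000
= 010101001011000100000000

Answer: 010101001011000100000000 (5550336)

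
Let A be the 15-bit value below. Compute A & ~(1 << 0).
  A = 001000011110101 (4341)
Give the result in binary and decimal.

Mask = ~(1 << 0) = 111111111111110
Bit 0 of A is 1, so AND-ing with the mask clears it to 0.
  001000011110101
& 111111111111110
-----------------
  001000011110100

Answer: 001000011110100 (4340)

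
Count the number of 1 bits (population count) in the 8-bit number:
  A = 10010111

10010111
1-bits at positions (from bit 0 = LSB): 0, 1, 2, 4, 7
Count = 5

Answer: 5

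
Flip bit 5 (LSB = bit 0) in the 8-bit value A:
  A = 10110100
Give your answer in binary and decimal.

Mask = 1 << 5 = 00100000
Bit 5 of A is 1; XOR with the mask flips it to 0.
  10110100
^ 00100000
----------
  10010100

Answer: 10010100 (148)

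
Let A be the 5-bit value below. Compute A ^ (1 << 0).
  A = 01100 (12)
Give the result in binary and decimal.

Mask = 1 << 0 = 00001
Bit 0 of A is 0; XOR with the mask flips it to 1.
  01100
^ 00001
-------
  01101

Answer: 01101 (13)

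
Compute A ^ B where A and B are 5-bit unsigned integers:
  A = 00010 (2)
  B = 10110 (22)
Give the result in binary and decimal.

Apply ^ to each column (1 where bits differ):
  00010
^ 10110
-------
  10100

Answer: 10100 (20)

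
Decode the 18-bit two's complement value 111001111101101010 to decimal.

MSB is 1, so the value is negative. Find the magnitude:
1. Invert bits:  000110000010010101
2. Add 1:        000110000010010110  = 24726
3. Apply sign:   -24726

Answer: -24726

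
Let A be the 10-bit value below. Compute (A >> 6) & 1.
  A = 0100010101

Bit 6 is the 7th from the right.
  0100010101
     ^
That bit is 0.

Answer: 0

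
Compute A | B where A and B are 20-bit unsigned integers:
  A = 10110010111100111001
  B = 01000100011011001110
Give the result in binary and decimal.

Apply | to each column (1 where either bit is 1):
  10110010111100111001
| 01000100011011001110
----------------------
  11110110111111111111

Answer: 11110110111111111111 (1011711)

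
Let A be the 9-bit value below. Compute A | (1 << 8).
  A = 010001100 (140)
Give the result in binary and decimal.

Mask = 1 << 8 = 100000000
Bit 8 of A is 0, so OR-ing with the mask flips it to 1.
  010001100
| 100000000
-----------
  110001100

Answer: 110001100 (396)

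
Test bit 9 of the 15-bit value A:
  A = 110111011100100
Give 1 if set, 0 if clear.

Bit 9 is the 10th from the right.
  110111011100100
       ^
That bit is 1.

Answer: 1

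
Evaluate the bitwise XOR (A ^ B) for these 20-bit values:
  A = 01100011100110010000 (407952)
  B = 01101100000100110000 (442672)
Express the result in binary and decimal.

Apply ^ to each column (1 where bits differ):
  01100011100110010000
^ 01101100000100110000
----------------------
  00001111100010100000

Answer: 00001111100010100000 (63648)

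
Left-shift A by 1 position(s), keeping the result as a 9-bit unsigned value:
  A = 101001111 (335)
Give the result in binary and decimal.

Shift left by 1: drop the top 1 bit(s), append 1 zero(s) on the right.
  101001111  ->  discard [1], keep [01001111], append 0
= 010011110

Answer: 010011110 (158)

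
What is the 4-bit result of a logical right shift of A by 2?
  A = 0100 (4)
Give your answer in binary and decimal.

Logical shift right by 2: drop the bottom 2 bit(s), prepend 2 zero(s) on the left.
  0100  ->  keep [01], discard [00], prepend 00
= 0001

Answer: 0001 (1)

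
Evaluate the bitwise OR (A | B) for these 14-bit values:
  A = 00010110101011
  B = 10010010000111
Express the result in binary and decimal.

Apply | to each column (1 where either bit is 1):
  00010110101011
| 10010010000111
----------------
  10010110101111

Answer: 10010110101111 (9647)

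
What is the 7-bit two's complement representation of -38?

1. Binary of +38:  0100110
2. Invert bits:     1011001
3. Add 1:           1011010

Answer: 1011010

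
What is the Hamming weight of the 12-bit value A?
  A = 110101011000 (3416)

110101011000
1-bits at positions (from bit 0 = LSB): 3, 4, 6, 8, 10, 11
Count = 6

Answer: 6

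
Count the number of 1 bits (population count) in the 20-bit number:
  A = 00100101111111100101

00100101111111100101
1-bits at positions (from bit 0 = LSB): 0, 2, 5, 6, 7, 8, 9, 10, 11, 12, 14, 17
Count = 12

Answer: 12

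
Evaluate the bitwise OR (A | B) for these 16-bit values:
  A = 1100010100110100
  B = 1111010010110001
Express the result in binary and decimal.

Apply | to each column (1 where either bit is 1):
  1100010100110100
| 1111010010110001
------------------
  1111010110110101

Answer: 1111010110110101 (62901)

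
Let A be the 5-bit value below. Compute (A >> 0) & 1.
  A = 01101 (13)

Bit 0 is the 1st from the right.
  01101
      ^
That bit is 1.

Answer: 1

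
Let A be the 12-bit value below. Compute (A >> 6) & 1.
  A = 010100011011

Bit 6 is the 7th from the right.
  010100011011
       ^
That bit is 0.

Answer: 0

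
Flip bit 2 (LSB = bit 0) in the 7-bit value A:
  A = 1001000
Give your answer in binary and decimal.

Mask = 1 << 2 = 0000100
Bit 2 of A is 0; XOR with the mask flips it to 1.
  1001000
^ 0000100
---------
  1001100

Answer: 1001100 (76)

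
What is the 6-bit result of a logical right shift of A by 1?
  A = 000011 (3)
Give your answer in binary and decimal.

Logical shift right by 1: drop the bottom 1 bit(s), prepend 1 zero(s) on the left.
  000011  ->  keep [00001], discard [1], prepend 0
= 000001

Answer: 000001 (1)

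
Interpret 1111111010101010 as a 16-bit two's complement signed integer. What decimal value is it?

MSB is 1, so the value is negative. Find the magnitude:
1. Invert bits:  0000000101010101
2. Add 1:        0000000101010110  = 342
3. Apply sign:   -342

Answer: -342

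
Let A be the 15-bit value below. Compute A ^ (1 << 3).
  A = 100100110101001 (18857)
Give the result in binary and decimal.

Mask = 1 << 3 = 000000000001000
Bit 3 of A is 1; XOR with the mask flips it to 0.
  100100110101001
^ 000000000001000
-----------------
  100100110100001

Answer: 100100110100001 (18849)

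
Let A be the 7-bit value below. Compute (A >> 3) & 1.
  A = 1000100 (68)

Bit 3 is the 4th from the right.
  1000100
     ^
That bit is 0.

Answer: 0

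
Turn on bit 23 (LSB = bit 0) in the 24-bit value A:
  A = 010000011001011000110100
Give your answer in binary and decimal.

Mask = 1 << 23 = 100000000000000000000000
Bit 23 of A is 0, so OR-ing with the mask flips it to 1.
  010000011001011000110100
| 100000000000000000000000
--------------------------
  110000011001011000110100

Answer: 110000011001011000110100 (12686900)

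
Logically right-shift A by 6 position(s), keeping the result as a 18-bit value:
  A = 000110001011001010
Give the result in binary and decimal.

Logical shift right by 6: drop the bottom 6 bit(s), prepend 6 zero(s) on the left.
  000110001011001010  ->  keep [000110001011], discard [001010], prepend 000000
= 000000000110001011

Answer: 000000000110001011 (395)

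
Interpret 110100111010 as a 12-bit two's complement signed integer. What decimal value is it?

MSB is 1, so the value is negative. Find the magnitude:
1. Invert bits:  001011000101
2. Add 1:        001011000110  = 710
3. Apply sign:   -710

Answer: -710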